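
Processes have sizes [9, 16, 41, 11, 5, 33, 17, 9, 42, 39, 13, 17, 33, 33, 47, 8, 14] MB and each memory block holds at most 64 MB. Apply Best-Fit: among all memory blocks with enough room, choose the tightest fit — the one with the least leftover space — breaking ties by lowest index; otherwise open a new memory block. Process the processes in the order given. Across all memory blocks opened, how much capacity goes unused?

9 MB → memory block 1 (remaining 55 MB)
16 MB → memory block 1 (remaining 39 MB)
41 MB → memory block 2 (remaining 23 MB)
11 MB → memory block 2 (remaining 12 MB)
5 MB → memory block 2 (remaining 7 MB)
33 MB → memory block 1 (remaining 6 MB)
17 MB → memory block 3 (remaining 47 MB)
9 MB → memory block 3 (remaining 38 MB)
42 MB → memory block 4 (remaining 22 MB)
39 MB → memory block 5 (remaining 25 MB)
13 MB → memory block 4 (remaining 9 MB)
17 MB → memory block 5 (remaining 8 MB)
33 MB → memory block 3 (remaining 5 MB)
33 MB → memory block 6 (remaining 31 MB)
47 MB → memory block 7 (remaining 17 MB)
8 MB → memory block 5 (remaining 0 MB)
14 MB → memory block 7 (remaining 3 MB)
7 memory blocks × 64 MB = 448 MB; used 387 MB; unused 61 MB.

61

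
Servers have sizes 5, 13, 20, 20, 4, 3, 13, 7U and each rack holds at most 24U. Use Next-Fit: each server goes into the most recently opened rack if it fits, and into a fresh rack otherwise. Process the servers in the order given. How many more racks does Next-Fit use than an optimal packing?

0

Next-Fit: [5,13] [20] [20,4] [3,13,7] → 4 racks.
Total size 85U; any packing needs at least ⌈85/24⌉ = 4 racks.
So 4 is already optimal.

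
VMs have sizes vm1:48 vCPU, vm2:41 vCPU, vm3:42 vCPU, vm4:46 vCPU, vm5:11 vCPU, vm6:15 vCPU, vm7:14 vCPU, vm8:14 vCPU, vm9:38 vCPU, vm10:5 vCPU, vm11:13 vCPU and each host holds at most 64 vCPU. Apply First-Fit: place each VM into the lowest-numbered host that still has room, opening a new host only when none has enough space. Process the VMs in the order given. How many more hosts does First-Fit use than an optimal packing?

0

First-Fit: [48,11,5] [41,15] [42,14] [46,14] [38,13] → 5 hosts.
Total size 287 vCPU; any packing needs at least ⌈287/64⌉ = 5 hosts.
So 5 is already optimal.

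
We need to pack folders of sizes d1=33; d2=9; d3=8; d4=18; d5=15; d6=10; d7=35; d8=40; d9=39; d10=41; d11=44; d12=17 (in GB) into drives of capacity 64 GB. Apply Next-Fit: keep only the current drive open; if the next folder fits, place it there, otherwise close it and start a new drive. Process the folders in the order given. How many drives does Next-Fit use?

d1 (33 GB) → drive 1 (remaining 31 GB)
d2 (9 GB) → drive 1 (remaining 22 GB)
d3 (8 GB) → drive 1 (remaining 14 GB)
d4 (18 GB) → drive 2 (remaining 46 GB)
d5 (15 GB) → drive 2 (remaining 31 GB)
d6 (10 GB) → drive 2 (remaining 21 GB)
d7 (35 GB) → drive 3 (remaining 29 GB)
d8 (40 GB) → drive 4 (remaining 24 GB)
d9 (39 GB) → drive 5 (remaining 25 GB)
d10 (41 GB) → drive 6 (remaining 23 GB)
d11 (44 GB) → drive 7 (remaining 20 GB)
d12 (17 GB) → drive 7 (remaining 3 GB)

7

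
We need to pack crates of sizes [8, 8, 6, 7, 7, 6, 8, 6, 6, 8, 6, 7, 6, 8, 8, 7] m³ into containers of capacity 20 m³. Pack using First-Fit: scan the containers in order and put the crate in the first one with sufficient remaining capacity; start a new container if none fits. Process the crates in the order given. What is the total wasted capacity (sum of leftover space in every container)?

container 1: place 8 m³, 12 m³ left
container 1: place 8 m³, 4 m³ left
container 2: place 6 m³, 14 m³ left
container 2: place 7 m³, 7 m³ left
container 2: place 7 m³, 0 m³ left
container 3: place 6 m³, 14 m³ left
container 3: place 8 m³, 6 m³ left
container 3: place 6 m³, 0 m³ left
container 4: place 6 m³, 14 m³ left
container 4: place 8 m³, 6 m³ left
container 4: place 6 m³, 0 m³ left
container 5: place 7 m³, 13 m³ left
container 5: place 6 m³, 7 m³ left
container 6: place 8 m³, 12 m³ left
container 6: place 8 m³, 4 m³ left
container 5: place 7 m³, 0 m³ left
6 containers × 20 m³ = 120 m³; used 112 m³; unused 8 m³.

8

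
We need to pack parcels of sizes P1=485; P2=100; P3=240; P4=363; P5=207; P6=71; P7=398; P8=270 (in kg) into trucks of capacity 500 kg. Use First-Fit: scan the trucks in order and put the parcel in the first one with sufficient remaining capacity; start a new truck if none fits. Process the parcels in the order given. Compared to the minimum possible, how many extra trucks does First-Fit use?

0

First-Fit: [485] [100,240,71] [363] [207,270] [398] → 5 trucks.
Total size 2134 kg; any packing needs at least ⌈2134/500⌉ = 5 trucks.
So 5 is already optimal.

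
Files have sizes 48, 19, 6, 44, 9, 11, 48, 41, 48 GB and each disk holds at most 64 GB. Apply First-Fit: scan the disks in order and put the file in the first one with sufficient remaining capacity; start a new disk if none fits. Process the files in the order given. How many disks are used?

5

Put 48 GB in disk 1; 16 GB remain.
Put 19 GB in disk 2; 45 GB remain.
Put 6 GB in disk 1; 10 GB remain.
Put 44 GB in disk 2; 1 GB remain.
Put 9 GB in disk 1; 1 GB remain.
Put 11 GB in disk 3; 53 GB remain.
Put 48 GB in disk 3; 5 GB remain.
Put 41 GB in disk 4; 23 GB remain.
Put 48 GB in disk 5; 16 GB remain.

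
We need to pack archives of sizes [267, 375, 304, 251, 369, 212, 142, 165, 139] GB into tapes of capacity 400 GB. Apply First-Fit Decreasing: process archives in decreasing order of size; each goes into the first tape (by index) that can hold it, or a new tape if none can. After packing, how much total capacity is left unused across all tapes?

Sorted descending: 375, 369, 304, 267, 251, 212, 165, 142, 139.
Put 375 GB in tape 1; 25 GB remain.
Put 369 GB in tape 2; 31 GB remain.
Put 304 GB in tape 3; 96 GB remain.
Put 267 GB in tape 4; 133 GB remain.
Put 251 GB in tape 5; 149 GB remain.
Put 212 GB in tape 6; 188 GB remain.
Put 165 GB in tape 6; 23 GB remain.
Put 142 GB in tape 5; 7 GB remain.
Put 139 GB in tape 7; 261 GB remain.
7 tapes × 400 GB = 2800 GB; used 2224 GB; unused 576 GB.

576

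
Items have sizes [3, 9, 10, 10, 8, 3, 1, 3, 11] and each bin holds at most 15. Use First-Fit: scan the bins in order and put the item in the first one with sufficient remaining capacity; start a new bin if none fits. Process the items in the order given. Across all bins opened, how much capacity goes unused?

3 → bin 1 (remaining 12)
9 → bin 1 (remaining 3)
10 → bin 2 (remaining 5)
10 → bin 3 (remaining 5)
8 → bin 4 (remaining 7)
3 → bin 1 (remaining 0)
1 → bin 2 (remaining 4)
3 → bin 2 (remaining 1)
11 → bin 5 (remaining 4)
5 bins × 15 = 75; used 58; unused 17.

17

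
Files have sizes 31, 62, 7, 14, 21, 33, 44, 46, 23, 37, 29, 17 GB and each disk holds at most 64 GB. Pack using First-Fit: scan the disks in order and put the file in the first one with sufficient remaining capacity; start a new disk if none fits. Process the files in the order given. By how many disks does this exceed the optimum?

First-Fit: [31,7,14] [62] [21,33] [44,17] [46] [23,37] [29] → 7 disks.
Total size 364 GB; any packing needs at least ⌈364/64⌉ = 6 disks.
An optimal packing achieves that bound: [62] [46,17] [44,14] [37,23] [33,31] [29,21,7] → 6 disks.
Excess: 7 − 6 = 1.

1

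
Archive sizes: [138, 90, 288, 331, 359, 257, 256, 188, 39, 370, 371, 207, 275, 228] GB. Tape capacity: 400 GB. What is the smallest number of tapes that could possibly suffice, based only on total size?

Total size = 138 + 90 + 288 + 331 + 359 + 257 + 256 + 188 + 39 + 370 + 371 + 207 + 275 + 228 = 3397 GB.
⌈3397 / 400⌉ = 9.

9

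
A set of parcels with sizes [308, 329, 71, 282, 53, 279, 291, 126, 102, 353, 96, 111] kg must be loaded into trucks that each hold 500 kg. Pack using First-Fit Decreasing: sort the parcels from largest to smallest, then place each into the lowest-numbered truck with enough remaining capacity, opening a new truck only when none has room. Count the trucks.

Sorted descending: 353, 329, 308, 291, 282, 279, 126, 111, 102, 96, 71, 53.
Put 353 kg in truck 1; 147 kg remain.
Put 329 kg in truck 2; 171 kg remain.
Put 308 kg in truck 3; 192 kg remain.
Put 291 kg in truck 4; 209 kg remain.
Put 282 kg in truck 5; 218 kg remain.
Put 279 kg in truck 6; 221 kg remain.
Put 126 kg in truck 1; 21 kg remain.
Put 111 kg in truck 2; 60 kg remain.
Put 102 kg in truck 3; 90 kg remain.
Put 96 kg in truck 4; 113 kg remain.
Put 71 kg in truck 3; 19 kg remain.
Put 53 kg in truck 2; 7 kg remain.
Final trucks: [353,126] [329,111,53] [308,102,71] [291,96] [282] [279].

6 trucks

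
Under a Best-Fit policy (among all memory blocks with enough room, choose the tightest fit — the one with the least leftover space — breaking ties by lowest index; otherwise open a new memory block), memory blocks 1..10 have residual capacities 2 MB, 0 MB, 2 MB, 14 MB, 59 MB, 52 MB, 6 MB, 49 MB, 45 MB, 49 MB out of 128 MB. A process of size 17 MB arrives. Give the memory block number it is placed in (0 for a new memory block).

9

Memory blocks with room: memory block 5 (59 MB), memory block 6 (52 MB), memory block 8 (49 MB), memory block 9 (45 MB), memory block 10 (49 MB).
Tightest fit is memory block 9 with 45 MB free.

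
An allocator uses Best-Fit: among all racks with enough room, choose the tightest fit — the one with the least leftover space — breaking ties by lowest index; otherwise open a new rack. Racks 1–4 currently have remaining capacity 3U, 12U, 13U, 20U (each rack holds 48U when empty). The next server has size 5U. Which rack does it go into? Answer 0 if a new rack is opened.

Racks with room: rack 2 (12U), rack 3 (13U), rack 4 (20U).
Tightest fit is rack 2 with 12U free.

2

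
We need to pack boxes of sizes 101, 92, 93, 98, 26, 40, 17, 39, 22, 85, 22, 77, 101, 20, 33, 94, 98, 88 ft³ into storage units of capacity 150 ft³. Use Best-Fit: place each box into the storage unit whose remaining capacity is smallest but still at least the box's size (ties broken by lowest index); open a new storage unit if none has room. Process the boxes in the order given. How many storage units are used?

Put 101 ft³ in storage unit 1; 49 ft³ remain.
Put 92 ft³ in storage unit 2; 58 ft³ remain.
Put 93 ft³ in storage unit 3; 57 ft³ remain.
Put 98 ft³ in storage unit 4; 52 ft³ remain.
Put 26 ft³ in storage unit 1; 23 ft³ remain.
Put 40 ft³ in storage unit 4; 12 ft³ remain.
Put 17 ft³ in storage unit 1; 6 ft³ remain.
Put 39 ft³ in storage unit 3; 18 ft³ remain.
Put 22 ft³ in storage unit 2; 36 ft³ remain.
Put 85 ft³ in storage unit 5; 65 ft³ remain.
Put 22 ft³ in storage unit 2; 14 ft³ remain.
Put 77 ft³ in storage unit 6; 73 ft³ remain.
Put 101 ft³ in storage unit 7; 49 ft³ remain.
Put 20 ft³ in storage unit 7; 29 ft³ remain.
Put 33 ft³ in storage unit 5; 32 ft³ remain.
Put 94 ft³ in storage unit 8; 56 ft³ remain.
Put 98 ft³ in storage unit 9; 52 ft³ remain.
Put 88 ft³ in storage unit 10; 62 ft³ remain.

10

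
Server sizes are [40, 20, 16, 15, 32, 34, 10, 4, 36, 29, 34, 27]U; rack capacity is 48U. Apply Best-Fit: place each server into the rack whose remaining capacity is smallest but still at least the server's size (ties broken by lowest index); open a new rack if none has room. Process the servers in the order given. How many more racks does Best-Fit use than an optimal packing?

1

Best-Fit: [40,4] [20,16,10] [15,32] [34] [36] [29] [34] [27] → 8 racks.
Total size 297U; any packing needs at least ⌈297/48⌉ = 7 racks.
An optimal packing achieves that bound: [40,4] [36,10] [34] [34] [32,16] [29,15] [27,20] → 7 racks.
Excess: 8 − 7 = 1.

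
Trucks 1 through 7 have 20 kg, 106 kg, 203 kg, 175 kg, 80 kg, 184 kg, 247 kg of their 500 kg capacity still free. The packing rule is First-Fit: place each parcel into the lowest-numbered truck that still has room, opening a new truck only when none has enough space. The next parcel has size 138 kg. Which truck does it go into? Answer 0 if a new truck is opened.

Trucks with room: truck 3 (203 kg), truck 4 (175 kg), truck 6 (184 kg), truck 7 (247 kg).
The first with room is truck 3.

3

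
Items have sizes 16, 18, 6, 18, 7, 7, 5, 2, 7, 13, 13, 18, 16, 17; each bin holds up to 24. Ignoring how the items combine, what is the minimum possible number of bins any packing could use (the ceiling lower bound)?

7

Total size = 16 + 18 + 6 + 18 + 7 + 7 + 5 + 2 + 7 + 13 + 13 + 18 + 16 + 17 = 163.
⌈163 / 24⌉ = 7.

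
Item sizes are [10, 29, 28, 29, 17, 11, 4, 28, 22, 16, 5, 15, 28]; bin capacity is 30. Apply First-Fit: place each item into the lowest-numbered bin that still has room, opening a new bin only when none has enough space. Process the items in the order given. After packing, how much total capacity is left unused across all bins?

58

Put 10 in bin 1; 20 remain.
Put 29 in bin 2; 1 remain.
Put 28 in bin 3; 2 remain.
Put 29 in bin 4; 1 remain.
Put 17 in bin 1; 3 remain.
Put 11 in bin 5; 19 remain.
Put 4 in bin 5; 15 remain.
Put 28 in bin 6; 2 remain.
Put 22 in bin 7; 8 remain.
Put 16 in bin 8; 14 remain.
Put 5 in bin 5; 10 remain.
Put 15 in bin 9; 15 remain.
Put 28 in bin 10; 2 remain.
10 bins × 30 = 300; used 242; unused 58.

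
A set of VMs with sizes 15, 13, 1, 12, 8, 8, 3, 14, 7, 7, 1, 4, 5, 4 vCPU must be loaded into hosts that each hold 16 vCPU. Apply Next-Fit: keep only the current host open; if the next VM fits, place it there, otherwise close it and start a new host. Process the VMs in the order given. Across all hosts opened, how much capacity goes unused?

host 1: place 15 vCPU, 1 vCPU left
host 2: place 13 vCPU, 3 vCPU left
host 2: place 1 vCPU, 2 vCPU left
host 3: place 12 vCPU, 4 vCPU left
host 4: place 8 vCPU, 8 vCPU left
host 4: place 8 vCPU, 0 vCPU left
host 5: place 3 vCPU, 13 vCPU left
host 6: place 14 vCPU, 2 vCPU left
host 7: place 7 vCPU, 9 vCPU left
host 7: place 7 vCPU, 2 vCPU left
host 7: place 1 vCPU, 1 vCPU left
host 8: place 4 vCPU, 12 vCPU left
host 8: place 5 vCPU, 7 vCPU left
host 8: place 4 vCPU, 3 vCPU left
8 hosts × 16 vCPU = 128 vCPU; used 102 vCPU; unused 26 vCPU.

26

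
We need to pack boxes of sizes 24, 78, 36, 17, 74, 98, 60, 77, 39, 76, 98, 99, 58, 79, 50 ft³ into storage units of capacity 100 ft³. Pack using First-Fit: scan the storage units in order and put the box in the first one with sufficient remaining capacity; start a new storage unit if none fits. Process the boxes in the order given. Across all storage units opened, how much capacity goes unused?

storage unit 1: place 24 ft³, 76 ft³ left
storage unit 2: place 78 ft³, 22 ft³ left
storage unit 1: place 36 ft³, 40 ft³ left
storage unit 1: place 17 ft³, 23 ft³ left
storage unit 3: place 74 ft³, 26 ft³ left
storage unit 4: place 98 ft³, 2 ft³ left
storage unit 5: place 60 ft³, 40 ft³ left
storage unit 6: place 77 ft³, 23 ft³ left
storage unit 5: place 39 ft³, 1 ft³ left
storage unit 7: place 76 ft³, 24 ft³ left
storage unit 8: place 98 ft³, 2 ft³ left
storage unit 9: place 99 ft³, 1 ft³ left
storage unit 10: place 58 ft³, 42 ft³ left
storage unit 11: place 79 ft³, 21 ft³ left
storage unit 12: place 50 ft³, 50 ft³ left
12 storage units × 100 ft³ = 1200 ft³; used 963 ft³; unused 237 ft³.

237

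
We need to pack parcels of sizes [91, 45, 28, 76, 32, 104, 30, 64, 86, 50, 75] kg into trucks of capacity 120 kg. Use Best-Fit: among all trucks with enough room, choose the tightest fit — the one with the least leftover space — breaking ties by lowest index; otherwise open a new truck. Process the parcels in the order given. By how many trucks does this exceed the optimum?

1

Best-Fit: [91,28] [45,30] [76,32] [104] [64,50] [86] [75] → 7 trucks.
Total size 681 kg; any packing needs at least ⌈681/120⌉ = 6 trucks.
An optimal packing achieves that bound: [104] [91,28] [86,32] [76,30] [75,45] [64,50] → 6 trucks.
Excess: 7 − 6 = 1.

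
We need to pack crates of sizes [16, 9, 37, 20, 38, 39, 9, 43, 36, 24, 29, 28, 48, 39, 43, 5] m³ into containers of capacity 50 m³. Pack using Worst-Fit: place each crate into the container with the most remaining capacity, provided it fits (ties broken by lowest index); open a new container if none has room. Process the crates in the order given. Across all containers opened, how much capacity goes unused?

137

container 1: place 16 m³, 34 m³ left
container 1: place 9 m³, 25 m³ left
container 2: place 37 m³, 13 m³ left
container 1: place 20 m³, 5 m³ left
container 3: place 38 m³, 12 m³ left
container 4: place 39 m³, 11 m³ left
container 2: place 9 m³, 4 m³ left
container 5: place 43 m³, 7 m³ left
container 6: place 36 m³, 14 m³ left
container 7: place 24 m³, 26 m³ left
container 8: place 29 m³, 21 m³ left
container 9: place 28 m³, 22 m³ left
container 10: place 48 m³, 2 m³ left
container 11: place 39 m³, 11 m³ left
container 12: place 43 m³, 7 m³ left
container 7: place 5 m³, 21 m³ left
12 containers × 50 m³ = 600 m³; used 463 m³; unused 137 m³.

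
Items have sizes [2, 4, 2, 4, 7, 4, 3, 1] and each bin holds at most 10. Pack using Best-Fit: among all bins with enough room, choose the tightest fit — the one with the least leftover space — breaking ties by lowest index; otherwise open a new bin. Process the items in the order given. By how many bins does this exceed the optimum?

Best-Fit: [2,4,2,1] [4,4] [7,3] → 3 bins.
Total size 27; any packing needs at least ⌈27/10⌉ = 3 bins.
So 3 is already optimal.

0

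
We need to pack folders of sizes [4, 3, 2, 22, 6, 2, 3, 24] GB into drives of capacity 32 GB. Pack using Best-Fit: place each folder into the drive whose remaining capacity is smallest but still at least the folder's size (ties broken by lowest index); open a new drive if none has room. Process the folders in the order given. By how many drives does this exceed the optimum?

0

Best-Fit: [4,3,2,22] [6,2,3] [24] → 3 drives.
Total size 66 GB; any packing needs at least ⌈66/32⌉ = 3 drives.
So 3 is already optimal.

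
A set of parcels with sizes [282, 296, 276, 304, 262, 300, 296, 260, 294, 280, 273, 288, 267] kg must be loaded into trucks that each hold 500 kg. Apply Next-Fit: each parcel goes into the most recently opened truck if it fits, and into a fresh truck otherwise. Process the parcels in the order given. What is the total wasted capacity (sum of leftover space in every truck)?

truck 1: place 282 kg, 218 kg left
truck 2: place 296 kg, 204 kg left
truck 3: place 276 kg, 224 kg left
truck 4: place 304 kg, 196 kg left
truck 5: place 262 kg, 238 kg left
truck 6: place 300 kg, 200 kg left
truck 7: place 296 kg, 204 kg left
truck 8: place 260 kg, 240 kg left
truck 9: place 294 kg, 206 kg left
truck 10: place 280 kg, 220 kg left
truck 11: place 273 kg, 227 kg left
truck 12: place 288 kg, 212 kg left
truck 13: place 267 kg, 233 kg left
13 trucks × 500 kg = 6500 kg; used 3678 kg; unused 2822 kg.

2822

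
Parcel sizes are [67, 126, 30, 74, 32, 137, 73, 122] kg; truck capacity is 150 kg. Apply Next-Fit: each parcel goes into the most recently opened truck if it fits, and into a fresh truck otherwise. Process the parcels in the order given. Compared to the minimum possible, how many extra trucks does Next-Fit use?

1

Next-Fit: [67] [126] [30,74,32] [137] [73] [122] → 6 trucks.
Total size 661 kg; any packing needs at least ⌈661/150⌉ = 5 trucks.
An optimal packing achieves that bound: [137] [126] [122] [74,73] [67,32,30] → 5 trucks.
Excess: 6 − 5 = 1.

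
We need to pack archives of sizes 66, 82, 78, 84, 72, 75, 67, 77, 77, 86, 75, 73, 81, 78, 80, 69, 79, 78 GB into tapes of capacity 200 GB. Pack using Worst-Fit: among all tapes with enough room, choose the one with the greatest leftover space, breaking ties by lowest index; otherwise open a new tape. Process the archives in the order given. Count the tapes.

tape 1: place 66 GB, 134 GB left
tape 1: place 82 GB, 52 GB left
tape 2: place 78 GB, 122 GB left
tape 2: place 84 GB, 38 GB left
tape 3: place 72 GB, 128 GB left
tape 3: place 75 GB, 53 GB left
tape 4: place 67 GB, 133 GB left
tape 4: place 77 GB, 56 GB left
tape 5: place 77 GB, 123 GB left
tape 5: place 86 GB, 37 GB left
tape 6: place 75 GB, 125 GB left
tape 6: place 73 GB, 52 GB left
tape 7: place 81 GB, 119 GB left
tape 7: place 78 GB, 41 GB left
tape 8: place 80 GB, 120 GB left
tape 8: place 69 GB, 51 GB left
tape 9: place 79 GB, 121 GB left
tape 9: place 78 GB, 43 GB left
Final tapes: [66,82] [78,84] [72,75] [67,77] [77,86] [75,73] [81,78] [80,69] [79,78].

9 tapes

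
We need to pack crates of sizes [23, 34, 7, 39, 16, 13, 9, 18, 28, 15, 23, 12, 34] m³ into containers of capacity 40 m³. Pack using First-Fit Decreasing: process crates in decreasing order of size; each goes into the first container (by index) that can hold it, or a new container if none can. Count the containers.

8

Sorted descending: 39, 34, 34, 28, 23, 23, 18, 16, 15, 13, 12, 9, 7.
Put 39 m³ in container 1; 1 m³ remain.
Put 34 m³ in container 2; 6 m³ remain.
Put 34 m³ in container 3; 6 m³ remain.
Put 28 m³ in container 4; 12 m³ remain.
Put 23 m³ in container 5; 17 m³ remain.
Put 23 m³ in container 6; 17 m³ remain.
Put 18 m³ in container 7; 22 m³ remain.
Put 16 m³ in container 5; 1 m³ remain.
Put 15 m³ in container 6; 2 m³ remain.
Put 13 m³ in container 7; 9 m³ remain.
Put 12 m³ in container 4; 0 m³ remain.
Put 9 m³ in container 7; 0 m³ remain.
Put 7 m³ in container 8; 33 m³ remain.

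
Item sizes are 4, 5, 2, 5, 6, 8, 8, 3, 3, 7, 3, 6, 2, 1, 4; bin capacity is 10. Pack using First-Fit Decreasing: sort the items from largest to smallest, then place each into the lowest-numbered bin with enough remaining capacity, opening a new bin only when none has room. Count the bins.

Sorted descending: 8, 8, 7, 6, 6, 5, 5, 4, 4, 3, 3, 3, 2, 2, 1.
8 → bin 1 (remaining 2)
8 → bin 2 (remaining 2)
7 → bin 3 (remaining 3)
6 → bin 4 (remaining 4)
6 → bin 5 (remaining 4)
5 → bin 6 (remaining 5)
5 → bin 6 (remaining 0)
4 → bin 4 (remaining 0)
4 → bin 5 (remaining 0)
3 → bin 3 (remaining 0)
3 → bin 7 (remaining 7)
3 → bin 7 (remaining 4)
2 → bin 1 (remaining 0)
2 → bin 2 (remaining 0)
1 → bin 7 (remaining 3)
Final bins: [8,2] [8,2] [7,3] [6,4] [6,4] [5,5] [3,3,1].

7 bins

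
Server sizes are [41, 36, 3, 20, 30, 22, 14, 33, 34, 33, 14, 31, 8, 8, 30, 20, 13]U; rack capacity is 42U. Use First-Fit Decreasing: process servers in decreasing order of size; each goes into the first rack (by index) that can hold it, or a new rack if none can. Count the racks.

Sorted descending: 41, 36, 34, 33, 33, 31, 30, 30, 22, 20, 20, 14, 14, 13, 8, 8, 3.
41U → rack 1 (remaining 1U)
36U → rack 2 (remaining 6U)
34U → rack 3 (remaining 8U)
33U → rack 4 (remaining 9U)
33U → rack 5 (remaining 9U)
31U → rack 6 (remaining 11U)
30U → rack 7 (remaining 12U)
30U → rack 8 (remaining 12U)
22U → rack 9 (remaining 20U)
20U → rack 9 (remaining 0U)
20U → rack 10 (remaining 22U)
14U → rack 10 (remaining 8U)
14U → rack 11 (remaining 28U)
13U → rack 11 (remaining 15U)
8U → rack 3 (remaining 0U)
8U → rack 4 (remaining 1U)
3U → rack 2 (remaining 3U)

11 racks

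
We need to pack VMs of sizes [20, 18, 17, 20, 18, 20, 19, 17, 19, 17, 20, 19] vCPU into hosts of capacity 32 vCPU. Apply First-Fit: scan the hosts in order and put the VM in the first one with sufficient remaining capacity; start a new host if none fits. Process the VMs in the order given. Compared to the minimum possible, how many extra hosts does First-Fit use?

First-Fit: [20] [18] [17] [20] [18] [20] [19] [17] [19] [17] [20] [19] → 12 hosts.
12 VMs exceed 16 vCPU (half the capacity), and no two of those can share a host, so at least 12 hosts are needed.
So 12 is already optimal.

0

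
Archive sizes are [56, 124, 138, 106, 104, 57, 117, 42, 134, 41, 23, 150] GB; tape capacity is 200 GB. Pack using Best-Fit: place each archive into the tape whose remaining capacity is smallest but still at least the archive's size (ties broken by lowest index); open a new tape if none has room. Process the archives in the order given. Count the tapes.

tape 1: place 56 GB, 144 GB left
tape 1: place 124 GB, 20 GB left
tape 2: place 138 GB, 62 GB left
tape 3: place 106 GB, 94 GB left
tape 4: place 104 GB, 96 GB left
tape 2: place 57 GB, 5 GB left
tape 5: place 117 GB, 83 GB left
tape 5: place 42 GB, 41 GB left
tape 6: place 134 GB, 66 GB left
tape 5: place 41 GB, 0 GB left
tape 6: place 23 GB, 43 GB left
tape 7: place 150 GB, 50 GB left

7 tapes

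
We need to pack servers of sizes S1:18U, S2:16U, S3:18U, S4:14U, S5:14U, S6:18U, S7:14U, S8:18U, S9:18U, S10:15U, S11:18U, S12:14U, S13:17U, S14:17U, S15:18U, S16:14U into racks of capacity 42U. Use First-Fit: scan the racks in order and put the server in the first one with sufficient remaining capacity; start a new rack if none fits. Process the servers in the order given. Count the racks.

S1 (18U) → rack 1 (remaining 24U)
S2 (16U) → rack 1 (remaining 8U)
S3 (18U) → rack 2 (remaining 24U)
S4 (14U) → rack 2 (remaining 10U)
S5 (14U) → rack 3 (remaining 28U)
S6 (18U) → rack 3 (remaining 10U)
S7 (14U) → rack 4 (remaining 28U)
S8 (18U) → rack 4 (remaining 10U)
S9 (18U) → rack 5 (remaining 24U)
S10 (15U) → rack 5 (remaining 9U)
S11 (18U) → rack 6 (remaining 24U)
S12 (14U) → rack 6 (remaining 10U)
S13 (17U) → rack 7 (remaining 25U)
S14 (17U) → rack 7 (remaining 8U)
S15 (18U) → rack 8 (remaining 24U)
S16 (14U) → rack 8 (remaining 10U)

8 racks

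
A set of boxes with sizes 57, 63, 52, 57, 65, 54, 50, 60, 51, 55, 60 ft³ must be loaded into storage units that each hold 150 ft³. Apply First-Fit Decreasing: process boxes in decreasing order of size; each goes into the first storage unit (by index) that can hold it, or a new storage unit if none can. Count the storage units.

Sorted descending: 65, 63, 60, 60, 57, 57, 55, 54, 52, 51, 50.
65 ft³ → storage unit 1 (remaining 85 ft³)
63 ft³ → storage unit 1 (remaining 22 ft³)
60 ft³ → storage unit 2 (remaining 90 ft³)
60 ft³ → storage unit 2 (remaining 30 ft³)
57 ft³ → storage unit 3 (remaining 93 ft³)
57 ft³ → storage unit 3 (remaining 36 ft³)
55 ft³ → storage unit 4 (remaining 95 ft³)
54 ft³ → storage unit 4 (remaining 41 ft³)
52 ft³ → storage unit 5 (remaining 98 ft³)
51 ft³ → storage unit 5 (remaining 47 ft³)
50 ft³ → storage unit 6 (remaining 100 ft³)
Final storage units: [65,63] [60,60] [57,57] [55,54] [52,51] [50].

6 storage units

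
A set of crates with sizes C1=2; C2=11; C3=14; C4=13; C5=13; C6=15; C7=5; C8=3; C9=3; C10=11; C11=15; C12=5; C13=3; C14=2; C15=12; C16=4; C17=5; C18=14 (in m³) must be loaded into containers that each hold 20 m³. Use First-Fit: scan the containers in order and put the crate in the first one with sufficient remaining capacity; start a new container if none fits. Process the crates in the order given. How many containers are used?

9

Put C1 (2 m³) in container 1; 18 m³ remain.
Put C2 (11 m³) in container 1; 7 m³ remain.
Put C3 (14 m³) in container 2; 6 m³ remain.
Put C4 (13 m³) in container 3; 7 m³ remain.
Put C5 (13 m³) in container 4; 7 m³ remain.
Put C6 (15 m³) in container 5; 5 m³ remain.
Put C7 (5 m³) in container 1; 2 m³ remain.
Put C8 (3 m³) in container 2; 3 m³ remain.
Put C9 (3 m³) in container 2; 0 m³ remain.
Put C10 (11 m³) in container 6; 9 m³ remain.
Put C11 (15 m³) in container 7; 5 m³ remain.
Put C12 (5 m³) in container 3; 2 m³ remain.
Put C13 (3 m³) in container 4; 4 m³ remain.
Put C14 (2 m³) in container 1; 0 m³ remain.
Put C15 (12 m³) in container 8; 8 m³ remain.
Put C16 (4 m³) in container 4; 0 m³ remain.
Put C17 (5 m³) in container 5; 0 m³ remain.
Put C18 (14 m³) in container 9; 6 m³ remain.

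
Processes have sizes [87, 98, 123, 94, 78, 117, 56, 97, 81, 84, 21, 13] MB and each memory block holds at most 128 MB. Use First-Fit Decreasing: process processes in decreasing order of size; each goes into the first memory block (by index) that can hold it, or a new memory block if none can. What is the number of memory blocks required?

10 memory blocks

Sorted descending: 123, 117, 98, 97, 94, 87, 84, 81, 78, 56, 21, 13.
memory block 1: place 123 MB, 5 MB left
memory block 2: place 117 MB, 11 MB left
memory block 3: place 98 MB, 30 MB left
memory block 4: place 97 MB, 31 MB left
memory block 5: place 94 MB, 34 MB left
memory block 6: place 87 MB, 41 MB left
memory block 7: place 84 MB, 44 MB left
memory block 8: place 81 MB, 47 MB left
memory block 9: place 78 MB, 50 MB left
memory block 10: place 56 MB, 72 MB left
memory block 3: place 21 MB, 9 MB left
memory block 4: place 13 MB, 18 MB left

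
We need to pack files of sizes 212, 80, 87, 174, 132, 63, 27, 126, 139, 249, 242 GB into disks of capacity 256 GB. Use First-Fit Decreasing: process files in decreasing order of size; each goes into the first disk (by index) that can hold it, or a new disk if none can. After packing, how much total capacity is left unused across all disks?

261

Sorted descending: 249, 242, 212, 174, 139, 132, 126, 87, 80, 63, 27.
249 GB → disk 1 (remaining 7 GB)
242 GB → disk 2 (remaining 14 GB)
212 GB → disk 3 (remaining 44 GB)
174 GB → disk 4 (remaining 82 GB)
139 GB → disk 5 (remaining 117 GB)
132 GB → disk 6 (remaining 124 GB)
126 GB → disk 7 (remaining 130 GB)
87 GB → disk 5 (remaining 30 GB)
80 GB → disk 4 (remaining 2 GB)
63 GB → disk 6 (remaining 61 GB)
27 GB → disk 3 (remaining 17 GB)
7 disks × 256 GB = 1792 GB; used 1531 GB; unused 261 GB.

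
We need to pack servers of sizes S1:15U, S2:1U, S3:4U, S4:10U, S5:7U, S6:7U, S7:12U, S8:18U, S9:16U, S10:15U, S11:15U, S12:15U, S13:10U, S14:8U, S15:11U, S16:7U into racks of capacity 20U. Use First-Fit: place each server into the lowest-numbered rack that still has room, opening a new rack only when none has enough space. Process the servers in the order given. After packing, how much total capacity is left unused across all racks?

Put S1 (15U) in rack 1; 5U remain.
Put S2 (1U) in rack 1; 4U remain.
Put S3 (4U) in rack 1; 0U remain.
Put S4 (10U) in rack 2; 10U remain.
Put S5 (7U) in rack 2; 3U remain.
Put S6 (7U) in rack 3; 13U remain.
Put S7 (12U) in rack 3; 1U remain.
Put S8 (18U) in rack 4; 2U remain.
Put S9 (16U) in rack 5; 4U remain.
Put S10 (15U) in rack 6; 5U remain.
Put S11 (15U) in rack 7; 5U remain.
Put S12 (15U) in rack 8; 5U remain.
Put S13 (10U) in rack 9; 10U remain.
Put S14 (8U) in rack 9; 2U remain.
Put S15 (11U) in rack 10; 9U remain.
Put S16 (7U) in rack 10; 2U remain.
10 racks × 20U = 200U; used 171U; unused 29U.

29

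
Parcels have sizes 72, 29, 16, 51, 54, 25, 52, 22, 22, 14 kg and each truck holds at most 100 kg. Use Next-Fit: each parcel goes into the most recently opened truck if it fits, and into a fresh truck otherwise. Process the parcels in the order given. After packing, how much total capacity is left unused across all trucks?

72 kg → truck 1 (remaining 28 kg)
29 kg → truck 2 (remaining 71 kg)
16 kg → truck 2 (remaining 55 kg)
51 kg → truck 2 (remaining 4 kg)
54 kg → truck 3 (remaining 46 kg)
25 kg → truck 3 (remaining 21 kg)
52 kg → truck 4 (remaining 48 kg)
22 kg → truck 4 (remaining 26 kg)
22 kg → truck 4 (remaining 4 kg)
14 kg → truck 5 (remaining 86 kg)
5 trucks × 100 kg = 500 kg; used 357 kg; unused 143 kg.

143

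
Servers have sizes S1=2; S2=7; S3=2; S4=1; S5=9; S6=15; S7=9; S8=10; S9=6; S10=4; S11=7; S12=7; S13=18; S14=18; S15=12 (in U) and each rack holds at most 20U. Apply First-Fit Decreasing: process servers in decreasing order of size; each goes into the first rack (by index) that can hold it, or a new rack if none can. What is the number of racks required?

Sorted descending: 18, 18, 15, 12, 10, 9, 9, 7, 7, 7, 6, 4, 2, 2, 1.
rack 1: place 18U, 2U left
rack 2: place 18U, 2U left
rack 3: place 15U, 5U left
rack 4: place 12U, 8U left
rack 5: place 10U, 10U left
rack 5: place 9U, 1U left
rack 6: place 9U, 11U left
rack 4: place 7U, 1U left
rack 6: place 7U, 4U left
rack 7: place 7U, 13U left
rack 7: place 6U, 7U left
rack 3: place 4U, 1U left
rack 1: place 2U, 0U left
rack 2: place 2U, 0U left
rack 3: place 1U, 0U left
Final racks: [18,2] [18,2] [15,4,1] [12,7] [10,9] [9,7] [7,6].

7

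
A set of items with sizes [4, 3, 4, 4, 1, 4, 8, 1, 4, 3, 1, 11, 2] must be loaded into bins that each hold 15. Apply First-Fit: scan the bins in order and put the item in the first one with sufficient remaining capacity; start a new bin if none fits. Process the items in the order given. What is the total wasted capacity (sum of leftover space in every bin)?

10

bin 1: place 4, 11 left
bin 1: place 3, 8 left
bin 1: place 4, 4 left
bin 1: place 4, 0 left
bin 2: place 1, 14 left
bin 2: place 4, 10 left
bin 2: place 8, 2 left
bin 2: place 1, 1 left
bin 3: place 4, 11 left
bin 3: place 3, 8 left
bin 2: place 1, 0 left
bin 4: place 11, 4 left
bin 3: place 2, 6 left
4 bins × 15 = 60; used 50; unused 10.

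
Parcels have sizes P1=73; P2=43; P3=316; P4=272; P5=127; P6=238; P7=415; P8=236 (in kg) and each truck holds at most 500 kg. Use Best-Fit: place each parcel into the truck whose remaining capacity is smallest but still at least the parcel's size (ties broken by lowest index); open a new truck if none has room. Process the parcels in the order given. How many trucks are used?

truck 1: place P1 (73 kg), 427 kg left
truck 1: place P2 (43 kg), 384 kg left
truck 1: place P3 (316 kg), 68 kg left
truck 2: place P4 (272 kg), 228 kg left
truck 2: place P5 (127 kg), 101 kg left
truck 3: place P6 (238 kg), 262 kg left
truck 4: place P7 (415 kg), 85 kg left
truck 3: place P8 (236 kg), 26 kg left

4 trucks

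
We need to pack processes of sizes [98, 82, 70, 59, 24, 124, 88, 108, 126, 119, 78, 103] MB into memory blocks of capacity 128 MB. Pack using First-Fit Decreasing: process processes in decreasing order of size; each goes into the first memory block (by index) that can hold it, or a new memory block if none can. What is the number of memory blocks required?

11

Sorted descending: 126, 124, 119, 108, 103, 98, 88, 82, 78, 70, 59, 24.
126 MB → memory block 1 (remaining 2 MB)
124 MB → memory block 2 (remaining 4 MB)
119 MB → memory block 3 (remaining 9 MB)
108 MB → memory block 4 (remaining 20 MB)
103 MB → memory block 5 (remaining 25 MB)
98 MB → memory block 6 (remaining 30 MB)
88 MB → memory block 7 (remaining 40 MB)
82 MB → memory block 8 (remaining 46 MB)
78 MB → memory block 9 (remaining 50 MB)
70 MB → memory block 10 (remaining 58 MB)
59 MB → memory block 11 (remaining 69 MB)
24 MB → memory block 5 (remaining 1 MB)
Final memory blocks: [126] [124] [119] [108] [103,24] [98] [88] [82] [78] [70] [59].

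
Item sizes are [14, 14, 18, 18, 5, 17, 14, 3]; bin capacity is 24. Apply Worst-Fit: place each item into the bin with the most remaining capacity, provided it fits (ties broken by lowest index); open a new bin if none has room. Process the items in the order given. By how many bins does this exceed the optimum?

Worst-Fit: [14,5] [14,3] [18] [18] [17] [14] → 6 bins.
6 items exceed 12 (half the capacity), and no two of those can share a bin, so at least 6 bins are needed.
So 6 is already optimal.

0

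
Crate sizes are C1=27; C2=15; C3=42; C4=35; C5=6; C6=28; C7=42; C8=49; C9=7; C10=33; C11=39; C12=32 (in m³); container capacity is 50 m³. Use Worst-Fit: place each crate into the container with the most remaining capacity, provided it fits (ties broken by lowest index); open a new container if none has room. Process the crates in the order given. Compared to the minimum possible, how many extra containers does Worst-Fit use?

Worst-Fit: [27,15] [42] [35,6] [28,7] [42] [49] [33] [39] [32] → 9 containers.
9 crates exceed 25 m³ (half the capacity), and no two of those can share a container, so at least 9 containers are needed.
So 9 is already optimal.

0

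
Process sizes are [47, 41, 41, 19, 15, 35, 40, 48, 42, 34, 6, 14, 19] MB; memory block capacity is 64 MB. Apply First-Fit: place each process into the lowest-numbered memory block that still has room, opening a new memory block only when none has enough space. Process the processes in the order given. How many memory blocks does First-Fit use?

8

47 MB → memory block 1 (remaining 17 MB)
41 MB → memory block 2 (remaining 23 MB)
41 MB → memory block 3 (remaining 23 MB)
19 MB → memory block 2 (remaining 4 MB)
15 MB → memory block 1 (remaining 2 MB)
35 MB → memory block 4 (remaining 29 MB)
40 MB → memory block 5 (remaining 24 MB)
48 MB → memory block 6 (remaining 16 MB)
42 MB → memory block 7 (remaining 22 MB)
34 MB → memory block 8 (remaining 30 MB)
6 MB → memory block 3 (remaining 17 MB)
14 MB → memory block 3 (remaining 3 MB)
19 MB → memory block 4 (remaining 10 MB)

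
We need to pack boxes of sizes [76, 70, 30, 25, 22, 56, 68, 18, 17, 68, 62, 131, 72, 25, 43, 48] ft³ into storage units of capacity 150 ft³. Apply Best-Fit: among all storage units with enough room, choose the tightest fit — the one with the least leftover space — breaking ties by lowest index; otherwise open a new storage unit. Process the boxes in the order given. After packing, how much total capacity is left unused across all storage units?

storage unit 1: place 76 ft³, 74 ft³ left
storage unit 1: place 70 ft³, 4 ft³ left
storage unit 2: place 30 ft³, 120 ft³ left
storage unit 2: place 25 ft³, 95 ft³ left
storage unit 2: place 22 ft³, 73 ft³ left
storage unit 2: place 56 ft³, 17 ft³ left
storage unit 3: place 68 ft³, 82 ft³ left
storage unit 3: place 18 ft³, 64 ft³ left
storage unit 2: place 17 ft³, 0 ft³ left
storage unit 4: place 68 ft³, 82 ft³ left
storage unit 3: place 62 ft³, 2 ft³ left
storage unit 5: place 131 ft³, 19 ft³ left
storage unit 4: place 72 ft³, 10 ft³ left
storage unit 6: place 25 ft³, 125 ft³ left
storage unit 6: place 43 ft³, 82 ft³ left
storage unit 6: place 48 ft³, 34 ft³ left
6 storage units × 150 ft³ = 900 ft³; used 831 ft³; unused 69 ft³.

69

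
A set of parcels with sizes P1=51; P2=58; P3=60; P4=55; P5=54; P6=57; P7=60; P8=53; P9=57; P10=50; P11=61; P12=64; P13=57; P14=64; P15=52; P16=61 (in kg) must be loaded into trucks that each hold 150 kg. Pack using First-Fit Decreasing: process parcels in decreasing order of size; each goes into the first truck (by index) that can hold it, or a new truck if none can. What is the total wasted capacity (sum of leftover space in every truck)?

Sorted descending: 64, 64, 61, 61, 60, 60, 58, 57, 57, 57, 55, 54, 53, 52, 51, 50.
64 kg → truck 1 (remaining 86 kg)
64 kg → truck 1 (remaining 22 kg)
61 kg → truck 2 (remaining 89 kg)
61 kg → truck 2 (remaining 28 kg)
60 kg → truck 3 (remaining 90 kg)
60 kg → truck 3 (remaining 30 kg)
58 kg → truck 4 (remaining 92 kg)
57 kg → truck 4 (remaining 35 kg)
57 kg → truck 5 (remaining 93 kg)
57 kg → truck 5 (remaining 36 kg)
55 kg → truck 6 (remaining 95 kg)
54 kg → truck 6 (remaining 41 kg)
53 kg → truck 7 (remaining 97 kg)
52 kg → truck 7 (remaining 45 kg)
51 kg → truck 8 (remaining 99 kg)
50 kg → truck 8 (remaining 49 kg)
8 trucks × 150 kg = 1200 kg; used 914 kg; unused 286 kg.

286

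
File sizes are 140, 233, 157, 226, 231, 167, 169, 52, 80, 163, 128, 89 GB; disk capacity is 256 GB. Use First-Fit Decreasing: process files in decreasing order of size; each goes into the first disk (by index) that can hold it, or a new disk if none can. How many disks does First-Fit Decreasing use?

Sorted descending: 233, 231, 226, 169, 167, 163, 157, 140, 128, 89, 80, 52.
233 GB → disk 1 (remaining 23 GB)
231 GB → disk 2 (remaining 25 GB)
226 GB → disk 3 (remaining 30 GB)
169 GB → disk 4 (remaining 87 GB)
167 GB → disk 5 (remaining 89 GB)
163 GB → disk 6 (remaining 93 GB)
157 GB → disk 7 (remaining 99 GB)
140 GB → disk 8 (remaining 116 GB)
128 GB → disk 9 (remaining 128 GB)
89 GB → disk 5 (remaining 0 GB)
80 GB → disk 4 (remaining 7 GB)
52 GB → disk 6 (remaining 41 GB)
Final disks: [233] [231] [226] [169,80] [167,89] [163,52] [157] [140] [128].

9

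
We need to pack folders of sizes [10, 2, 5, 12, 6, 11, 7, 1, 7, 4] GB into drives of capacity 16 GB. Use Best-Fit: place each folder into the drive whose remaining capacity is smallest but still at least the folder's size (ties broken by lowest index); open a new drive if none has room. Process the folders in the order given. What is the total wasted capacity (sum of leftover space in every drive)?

15

drive 1: place 10 GB, 6 GB left
drive 1: place 2 GB, 4 GB left
drive 2: place 5 GB, 11 GB left
drive 3: place 12 GB, 4 GB left
drive 2: place 6 GB, 5 GB left
drive 4: place 11 GB, 5 GB left
drive 5: place 7 GB, 9 GB left
drive 1: place 1 GB, 3 GB left
drive 5: place 7 GB, 2 GB left
drive 3: place 4 GB, 0 GB left
5 drives × 16 GB = 80 GB; used 65 GB; unused 15 GB.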